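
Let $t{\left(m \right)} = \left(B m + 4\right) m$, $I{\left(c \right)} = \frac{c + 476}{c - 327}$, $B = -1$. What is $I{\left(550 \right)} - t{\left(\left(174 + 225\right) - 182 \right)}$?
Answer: $\frac{10308309}{223} \approx 46226.0$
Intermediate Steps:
$I{\left(c \right)} = \frac{476 + c}{-327 + c}$
$t{\left(m \right)} = m \left(4 - m\right)$ ($t{\left(m \right)} = \left(- m + 4\right) m = \left(4 - m\right) m = m \left(4 - m\right)$)
$I{\left(550 \right)} - t{\left(\left(174 + 225\right) - 182 \right)} = \frac{476 + 550}{-327 + 550} - \left(\left(174 + 225\right) - 182\right) \left(4 - \left(\left(174 + 225\right) - 182\right)\right) = \frac{1}{223} \cdot 1026 - \left(399 - 182\right) \left(4 - \left(399 - 182\right)\right) = \frac{1}{223} \cdot 1026 - 217 \left(4 - 217\right) = \frac{1026}{223} - 217 \left(4 - 217\right) = \frac{1026}{223} - 217 \left(-213\right) = \frac{1026}{223} - -46221 = \frac{1026}{223} + 46221 = \frac{10308309}{223}$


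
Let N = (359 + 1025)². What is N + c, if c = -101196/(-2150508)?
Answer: 343266962737/179209 ≈ 1.9155e+6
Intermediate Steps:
N = 1915456 (N = 1384² = 1915456)
c = 8433/179209 (c = -101196*(-1/2150508) = 8433/179209 ≈ 0.047057)
N + c = 1915456 + 8433/179209 = 343266962737/179209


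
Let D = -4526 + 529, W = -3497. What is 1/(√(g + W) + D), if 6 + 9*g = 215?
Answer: -35973/143815345 - 12*I*√1954/143815345 ≈ -0.00025013 - 3.6884e-6*I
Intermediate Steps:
g = 209/9 (g = -⅔ + (⅑)*215 = -⅔ + 215/9 = 209/9 ≈ 23.222)
D = -3997
1/(√(g + W) + D) = 1/(√(209/9 - 3497) - 3997) = 1/(√(-31264/9) - 3997) = 1/(4*I*√1954/3 - 3997) = 1/(-3997 + 4*I*√1954/3)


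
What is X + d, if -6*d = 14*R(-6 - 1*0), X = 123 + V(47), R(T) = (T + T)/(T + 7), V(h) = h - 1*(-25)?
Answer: 223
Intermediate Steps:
V(h) = 25 + h (V(h) = h + 25 = 25 + h)
R(T) = 2*T/(7 + T) (R(T) = (2*T)/(7 + T) = 2*T/(7 + T))
X = 195 (X = 123 + (25 + 47) = 123 + 72 = 195)
d = 28 (d = -7*2*(-6 - 1*0)/(7 + (-6 - 1*0))/3 = -7*2*(-6 + 0)/(7 + (-6 + 0))/3 = -7*2*(-6)/(7 - 6)/3 = -7*2*(-6)/1/3 = -7*2*(-6)*1/3 = -7*(-12)/3 = -⅙*(-168) = 28)
X + d = 195 + 28 = 223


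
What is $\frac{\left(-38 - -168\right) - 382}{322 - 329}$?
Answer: $36$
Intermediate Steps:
$\frac{\left(-38 - -168\right) - 382}{322 - 329} = \frac{\left(-38 + 168\right) - 382}{-7} = \left(130 - 382\right) \left(- \frac{1}{7}\right) = \left(-252\right) \left(- \frac{1}{7}\right) = 36$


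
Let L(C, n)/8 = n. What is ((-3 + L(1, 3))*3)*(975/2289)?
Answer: 2925/109 ≈ 26.835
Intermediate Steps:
L(C, n) = 8*n
((-3 + L(1, 3))*3)*(975/2289) = ((-3 + 8*3)*3)*(975/2289) = ((-3 + 24)*3)*(975*(1/2289)) = (21*3)*(325/763) = 63*(325/763) = 2925/109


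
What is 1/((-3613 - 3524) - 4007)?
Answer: -1/11144 ≈ -8.9734e-5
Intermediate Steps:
1/((-3613 - 3524) - 4007) = 1/(-7137 - 4007) = 1/(-11144) = -1/11144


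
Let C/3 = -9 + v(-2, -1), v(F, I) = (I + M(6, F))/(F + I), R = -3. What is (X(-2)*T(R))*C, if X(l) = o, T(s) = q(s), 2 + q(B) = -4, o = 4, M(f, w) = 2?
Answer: 672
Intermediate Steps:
v(F, I) = (2 + I)/(F + I) (v(F, I) = (I + 2)/(F + I) = (2 + I)/(F + I))
q(B) = -6 (q(B) = -2 - 4 = -6)
T(s) = -6
X(l) = 4
C = -28 (C = 3*(-9 + (2 - 1)/(-2 - 1)) = 3*(-9 + 1/(-3)) = 3*(-9 - ⅓*1) = 3*(-9 - ⅓) = 3*(-28/3) = -28)
(X(-2)*T(R))*C = (4*(-6))*(-28) = -24*(-28) = 672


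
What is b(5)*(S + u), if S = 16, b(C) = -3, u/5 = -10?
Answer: 102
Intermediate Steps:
u = -50 (u = 5*(-10) = -50)
b(5)*(S + u) = -3*(16 - 50) = -3*(-34) = 102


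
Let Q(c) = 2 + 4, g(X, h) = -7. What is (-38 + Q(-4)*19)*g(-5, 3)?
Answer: -532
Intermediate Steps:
Q(c) = 6
(-38 + Q(-4)*19)*g(-5, 3) = (-38 + 6*19)*(-7) = (-38 + 114)*(-7) = 76*(-7) = -532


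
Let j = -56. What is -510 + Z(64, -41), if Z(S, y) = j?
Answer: -566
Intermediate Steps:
Z(S, y) = -56
-510 + Z(64, -41) = -510 - 56 = -566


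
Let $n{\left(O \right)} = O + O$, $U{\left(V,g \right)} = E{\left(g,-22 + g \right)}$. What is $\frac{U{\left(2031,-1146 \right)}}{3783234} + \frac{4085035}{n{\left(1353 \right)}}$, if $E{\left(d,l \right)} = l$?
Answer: $\frac{62823740417}{41615574} \approx 1509.6$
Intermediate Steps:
$U{\left(V,g \right)} = -22 + g$
$n{\left(O \right)} = 2 O$
$\frac{U{\left(2031,-1146 \right)}}{3783234} + \frac{4085035}{n{\left(1353 \right)}} = \frac{-22 - 1146}{3783234} + \frac{4085035}{2 \cdot 1353} = \left(-1168\right) \frac{1}{3783234} + \frac{4085035}{2706} = - \frac{584}{1891617} + 4085035 \cdot \frac{1}{2706} = - \frac{584}{1891617} + \frac{99635}{66} = \frac{62823740417}{41615574}$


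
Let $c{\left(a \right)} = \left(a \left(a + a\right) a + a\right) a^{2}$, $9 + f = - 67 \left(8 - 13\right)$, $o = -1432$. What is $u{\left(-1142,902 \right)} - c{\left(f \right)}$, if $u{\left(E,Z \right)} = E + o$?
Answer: $-7364106139302$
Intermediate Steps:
$u{\left(E,Z \right)} = -1432 + E$ ($u{\left(E,Z \right)} = E - 1432 = -1432 + E$)
$f = 326$ ($f = -9 - 67 \left(8 - 13\right) = -9 - -335 = -9 + 335 = 326$)
$c{\left(a \right)} = a^{2} \left(a + 2 a^{3}\right)$ ($c{\left(a \right)} = \left(a 2 a a + a\right) a^{2} = \left(a 2 a^{2} + a\right) a^{2} = \left(2 a^{3} + a\right) a^{2} = \left(a + 2 a^{3}\right) a^{2} = a^{2} \left(a + 2 a^{3}\right)$)
$u{\left(-1142,902 \right)} - c{\left(f \right)} = \left(-1432 - 1142\right) - \left(326^{3} + 2 \cdot 326^{5}\right) = -2574 - \left(34645976 + 2 \cdot 3682035745376\right) = -2574 - \left(34645976 + 7364071490752\right) = -2574 - 7364106136728 = -7364106139302$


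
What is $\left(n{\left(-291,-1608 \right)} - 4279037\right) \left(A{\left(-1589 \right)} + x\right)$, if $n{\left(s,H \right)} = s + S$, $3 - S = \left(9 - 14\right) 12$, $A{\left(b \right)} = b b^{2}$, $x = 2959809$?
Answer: $17156171027149900$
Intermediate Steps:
$A{\left(b \right)} = b^{3}$
$S = 63$ ($S = 3 - \left(9 - 14\right) 12 = 3 - \left(-5\right) 12 = 3 - -60 = 3 + 60 = 63$)
$n{\left(s,H \right)} = 63 + s$ ($n{\left(s,H \right)} = s + 63 = 63 + s$)
$\left(n{\left(-291,-1608 \right)} - 4279037\right) \left(A{\left(-1589 \right)} + x\right) = \left(\left(63 - 291\right) - 4279037\right) \left(\left(-1589\right)^{3} + 2959809\right) = \left(-228 - 4279037\right) \left(-4012099469 + 2959809\right) = \left(-4279265\right) \left(-4009139660\right) = 17156171027149900$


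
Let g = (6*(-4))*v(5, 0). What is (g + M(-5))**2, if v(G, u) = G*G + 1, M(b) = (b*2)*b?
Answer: 329476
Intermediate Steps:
M(b) = 2*b**2 (M(b) = (2*b)*b = 2*b**2)
v(G, u) = 1 + G**2 (v(G, u) = G**2 + 1 = 1 + G**2)
g = -624 (g = (6*(-4))*(1 + 5**2) = -24*(1 + 25) = -24*26 = -624)
(g + M(-5))**2 = (-624 + 2*(-5)**2)**2 = (-624 + 2*25)**2 = (-624 + 50)**2 = (-574)**2 = 329476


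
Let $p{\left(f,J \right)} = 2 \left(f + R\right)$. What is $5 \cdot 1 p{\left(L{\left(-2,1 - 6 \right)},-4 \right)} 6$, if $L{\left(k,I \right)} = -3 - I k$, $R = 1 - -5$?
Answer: $-420$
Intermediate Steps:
$R = 6$ ($R = 1 + 5 = 6$)
$L{\left(k,I \right)} = -3 - I k$
$p{\left(f,J \right)} = 12 + 2 f$ ($p{\left(f,J \right)} = 2 \left(f + 6\right) = 2 \left(6 + f\right) = 12 + 2 f$)
$5 \cdot 1 p{\left(L{\left(-2,1 - 6 \right)},-4 \right)} 6 = 5 \cdot 1 \left(12 + 2 \left(-3 - \left(1 - 6\right) \left(-2\right)\right)\right) 6 = 5 \cdot 1 \left(12 + 2 \left(-3 - \left(-5\right) \left(-2\right)\right)\right) 6 = 5 \cdot 1 \left(12 + 2 \left(-3 - 10\right)\right) 6 = 5 \cdot 1 \left(12 + 2 \left(-13\right)\right) 6 = 5 \cdot 1 \left(12 - 26\right) 6 = 5 \cdot 1 \left(-14\right) 6 = 5 \left(-14\right) 6 = \left(-70\right) 6 = -420$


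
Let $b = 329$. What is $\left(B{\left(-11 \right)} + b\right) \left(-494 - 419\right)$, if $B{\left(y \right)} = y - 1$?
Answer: $-289421$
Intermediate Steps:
$B{\left(y \right)} = -1 + y$
$\left(B{\left(-11 \right)} + b\right) \left(-494 - 419\right) = \left(\left(-1 - 11\right) + 329\right) \left(-494 - 419\right) = \left(-12 + 329\right) \left(-913\right) = 317 \left(-913\right) = -289421$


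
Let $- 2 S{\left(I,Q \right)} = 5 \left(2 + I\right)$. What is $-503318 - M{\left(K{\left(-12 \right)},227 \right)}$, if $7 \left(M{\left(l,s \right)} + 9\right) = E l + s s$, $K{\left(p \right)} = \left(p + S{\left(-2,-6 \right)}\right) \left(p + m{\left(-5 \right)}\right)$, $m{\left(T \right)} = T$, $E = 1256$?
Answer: $- \frac{3830916}{7} \approx -5.4727 \cdot 10^{5}$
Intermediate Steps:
$S{\left(I,Q \right)} = -5 - \frac{5 I}{2}$ ($S{\left(I,Q \right)} = - \frac{5 \left(2 + I\right)}{2} = - \frac{10 + 5 I}{2} = -5 - \frac{5 I}{2}$)
$K{\left(p \right)} = p \left(-5 + p\right)$ ($K{\left(p \right)} = \left(p - 0\right) \left(p - 5\right) = \left(p + \left(-5 + 5\right)\right) \left(-5 + p\right) = \left(p + 0\right) \left(-5 + p\right) = p \left(-5 + p\right)$)
$M{\left(l,s \right)} = -9 + \frac{s^{2}}{7} + \frac{1256 l}{7}$ ($M{\left(l,s \right)} = -9 + \frac{1256 l + s s}{7} = -9 + \frac{1256 l + s^{2}}{7} = -9 + \frac{s^{2} + 1256 l}{7} = -9 + \left(\frac{s^{2}}{7} + \frac{1256 l}{7}\right) = -9 + \frac{s^{2}}{7} + \frac{1256 l}{7}$)
$-503318 - M{\left(K{\left(-12 \right)},227 \right)} = -503318 - \left(-9 + \frac{227^{2}}{7} + \frac{1256 \left(- 12 \left(-5 - 12\right)\right)}{7}\right) = -503318 - \left(-9 + \frac{1}{7} \cdot 51529 + \frac{1256 \left(\left(-12\right) \left(-17\right)\right)}{7}\right) = -503318 - \left(-9 + \frac{51529}{7} + \frac{1256}{7} \cdot 204\right) = -503318 - \left(-9 + \frac{51529}{7} + \frac{256224}{7}\right) = -503318 - \frac{307690}{7} = - \frac{3830916}{7}$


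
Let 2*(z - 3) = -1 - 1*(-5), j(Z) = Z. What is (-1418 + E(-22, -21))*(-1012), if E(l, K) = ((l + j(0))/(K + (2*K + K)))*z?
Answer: 30107506/21 ≈ 1.4337e+6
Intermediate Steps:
z = 5 (z = 3 + (-1 - 1*(-5))/2 = 3 + (-1 + 5)/2 = 3 + (½)*4 = 3 + 2 = 5)
E(l, K) = 5*l/(4*K) (E(l, K) = ((l + 0)/(K + (2*K + K)))*5 = (l/(K + 3*K))*5 = (l/((4*K)))*5 = (l*(1/(4*K)))*5 = (l/(4*K))*5 = 5*l/(4*K))
(-1418 + E(-22, -21))*(-1012) = (-1418 + (5/4)*(-22)/(-21))*(-1012) = (-1418 + (5/4)*(-22)*(-1/21))*(-1012) = (-1418 + 55/42)*(-1012) = -59501/42*(-1012) = 30107506/21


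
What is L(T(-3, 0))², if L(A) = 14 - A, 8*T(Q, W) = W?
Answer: 196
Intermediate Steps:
T(Q, W) = W/8
L(T(-3, 0))² = (14 - 0/8)² = (14 - 1*0)² = (14 + 0)² = 14² = 196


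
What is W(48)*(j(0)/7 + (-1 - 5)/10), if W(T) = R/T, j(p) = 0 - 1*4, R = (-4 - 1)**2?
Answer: -205/336 ≈ -0.61012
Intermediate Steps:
R = 25 (R = (-5)**2 = 25)
j(p) = -4 (j(p) = 0 - 4 = -4)
W(T) = 25/T
W(48)*(j(0)/7 + (-1 - 5)/10) = (25/48)*(-4/7 + (-1 - 5)/10) = (25*(1/48))*(-4*1/7 - 6*1/10) = 25*(-4/7 - 3/5)/48 = (25/48)*(-41/35) = -205/336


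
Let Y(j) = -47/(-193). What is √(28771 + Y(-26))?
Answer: 5*√42868002/193 ≈ 169.62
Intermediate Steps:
Y(j) = 47/193 (Y(j) = -47*(-1/193) = 47/193)
√(28771 + Y(-26)) = √(28771 + 47/193) = √(5552850/193) = 5*√42868002/193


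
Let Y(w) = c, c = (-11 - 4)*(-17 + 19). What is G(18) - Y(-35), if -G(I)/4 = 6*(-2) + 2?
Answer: 70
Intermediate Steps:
G(I) = 40 (G(I) = -4*(6*(-2) + 2) = -4*(-12 + 2) = -4*(-10) = 40)
c = -30 (c = -15*2 = -30)
Y(w) = -30
G(18) - Y(-35) = 40 - 1*(-30) = 40 + 30 = 70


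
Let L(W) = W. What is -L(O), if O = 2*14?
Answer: -28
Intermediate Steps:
O = 28
-L(O) = -1*28 = -28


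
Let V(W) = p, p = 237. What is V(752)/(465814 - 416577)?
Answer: 237/49237 ≈ 0.0048135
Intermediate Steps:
V(W) = 237
V(752)/(465814 - 416577) = 237/(465814 - 416577) = 237/49237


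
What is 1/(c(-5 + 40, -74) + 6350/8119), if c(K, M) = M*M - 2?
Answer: 8119/44449756 ≈ 0.00018266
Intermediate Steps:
c(K, M) = -2 + M² (c(K, M) = M² - 2 = -2 + M²)
1/(c(-5 + 40, -74) + 6350/8119) = 1/((-2 + (-74)²) + 6350/8119) = 1/((-2 + 5476) + 6350*(1/8119)) = 1/(5474 + 6350/8119) = 1/(44449756/8119) = 8119/44449756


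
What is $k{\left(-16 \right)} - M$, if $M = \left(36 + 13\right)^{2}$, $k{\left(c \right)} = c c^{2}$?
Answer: $-6497$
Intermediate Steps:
$k{\left(c \right)} = c^{3}$
$M = 2401$ ($M = 49^{2} = 2401$)
$k{\left(-16 \right)} - M = \left(-16\right)^{3} - 2401 = -4096 - 2401 = -6497$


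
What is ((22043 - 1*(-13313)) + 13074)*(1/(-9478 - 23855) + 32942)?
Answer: 53178836824550/33333 ≈ 1.5954e+9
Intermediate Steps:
((22043 - 1*(-13313)) + 13074)*(1/(-9478 - 23855) + 32942) = ((22043 + 13313) + 13074)*(1/(-33333) + 32942) = (35356 + 13074)*(-1/33333 + 32942) = 48430*(1098055685/33333) = 53178836824550/33333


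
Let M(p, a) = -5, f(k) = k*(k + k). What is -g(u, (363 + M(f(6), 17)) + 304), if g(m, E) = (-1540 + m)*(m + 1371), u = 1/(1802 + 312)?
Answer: 9435570371905/4468996 ≈ 2.1113e+6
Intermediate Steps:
f(k) = 2*k² (f(k) = k*(2*k) = 2*k²)
u = 1/2114 ≈ 0.00047304
g(m, E) = (-1540 + m)*(1371 + m)
-g(u, (363 + M(f(6), 17)) + 304) = -(-2111340 + (1/2114)² - 169*1/2114) = -(-2111340 + 1/4468996 - 169/2114) = -1*(-9435570371905/4468996) = 9435570371905/4468996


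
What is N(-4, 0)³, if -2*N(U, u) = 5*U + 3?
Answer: 4913/8 ≈ 614.13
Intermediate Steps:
N(U, u) = -3/2 - 5*U/2 (N(U, u) = -(5*U + 3)/2 = -(3 + 5*U)/2 = -3/2 - 5*U/2)
N(-4, 0)³ = (-3/2 - 5/2*(-4))³ = (-3/2 + 10)³ = (17/2)³ = 4913/8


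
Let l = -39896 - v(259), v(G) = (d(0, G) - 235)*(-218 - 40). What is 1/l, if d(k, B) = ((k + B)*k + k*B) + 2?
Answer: -1/100010 ≈ -9.9990e-6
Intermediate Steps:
d(k, B) = 2 + B*k + k*(B + k) (d(k, B) = ((B + k)*k + B*k) + 2 = (k*(B + k) + B*k) + 2 = (B*k + k*(B + k)) + 2 = 2 + B*k + k*(B + k))
v(G) = 60114 (v(G) = ((2 + 0**2 + 2*G*0) - 235)*(-218 - 40) = ((2 + 0 + 0) - 235)*(-258) = (2 - 235)*(-258) = -233*(-258) = 60114)
l = -100010 (l = -39896 - 1*60114 = -39896 - 60114 = -100010)
1/l = 1/(-100010) = -1/100010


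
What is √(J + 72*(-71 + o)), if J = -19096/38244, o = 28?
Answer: I*√283059428430/9561 ≈ 55.646*I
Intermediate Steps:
J = -4774/9561 (J = -19096*1/38244 = -4774/9561 ≈ -0.49932)
√(J + 72*(-71 + o)) = √(-4774/9561 + 72*(-71 + 28)) = √(-4774/9561 + 72*(-43)) = √(-4774/9561 - 3096) = √(-29605630/9561) = I*√283059428430/9561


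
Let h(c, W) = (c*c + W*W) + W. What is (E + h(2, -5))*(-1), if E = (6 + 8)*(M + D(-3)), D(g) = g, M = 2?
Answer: -10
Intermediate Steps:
h(c, W) = W + W² + c² (h(c, W) = (c² + W²) + W = (W² + c²) + W = W + W² + c²)
E = -14 (E = (6 + 8)*(2 - 3) = 14*(-1) = -14)
(E + h(2, -5))*(-1) = (-14 + (-5 + (-5)² + 2²))*(-1) = (-14 + (-5 + 25 + 4))*(-1) = (-14 + 24)*(-1) = 10*(-1) = -10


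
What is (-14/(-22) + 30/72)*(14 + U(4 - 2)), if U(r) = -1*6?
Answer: 278/33 ≈ 8.4242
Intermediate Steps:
U(r) = -6
(-14/(-22) + 30/72)*(14 + U(4 - 2)) = (-14/(-22) + 30/72)*(14 - 6) = (-14*(-1/22) + 30*(1/72))*8 = (7/11 + 5/12)*8 = (139/132)*8 = 278/33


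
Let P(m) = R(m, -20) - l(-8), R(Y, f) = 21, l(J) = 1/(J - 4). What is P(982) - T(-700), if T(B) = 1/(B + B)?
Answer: 88553/4200 ≈ 21.084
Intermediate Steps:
l(J) = 1/(-4 + J)
T(B) = 1/(2*B)
P(m) = 253/12 (P(m) = 21 - 1/(-4 - 8) = 21 - 1/(-12) = 21 - 1*(-1/12) = 21 + 1/12 = 253/12)
P(982) - T(-700) = 253/12 - 1/(2*(-700)) = 253/12 - (-1)/(2*700) = 253/12 - 1*(-1/1400) = 253/12 + 1/1400 = 88553/4200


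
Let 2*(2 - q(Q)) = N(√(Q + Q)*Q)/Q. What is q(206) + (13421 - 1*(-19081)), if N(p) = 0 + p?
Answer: 32504 - √103 ≈ 32494.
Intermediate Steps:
N(p) = p
q(Q) = 2 - √2*√Q/2 (q(Q) = 2 - √(Q + Q)*Q/(2*Q) = 2 - √(2*Q)*Q/(2*Q) = 2 - (√2*√Q)*Q/(2*Q) = 2 - √2*Q^(3/2)/(2*Q) = 2 - √2*√Q/2)
q(206) + (13421 - 1*(-19081)) = (2 - √2*√206/2) + (13421 - 1*(-19081)) = (2 - √103) + (13421 + 19081) = (2 - √103) + 32502 = 32504 - √103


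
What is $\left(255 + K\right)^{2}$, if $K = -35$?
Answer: $48400$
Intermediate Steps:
$\left(255 + K\right)^{2} = \left(255 - 35\right)^{2} = 220^{2} = 48400$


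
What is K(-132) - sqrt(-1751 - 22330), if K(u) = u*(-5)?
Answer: 660 - I*sqrt(24081) ≈ 660.0 - 155.18*I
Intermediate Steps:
K(u) = -5*u
K(-132) - sqrt(-1751 - 22330) = -5*(-132) - sqrt(-1751 - 22330) = 660 - sqrt(-24081) = 660 - I*sqrt(24081)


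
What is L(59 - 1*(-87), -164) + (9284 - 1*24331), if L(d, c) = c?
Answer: -15211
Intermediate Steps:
L(59 - 1*(-87), -164) + (9284 - 1*24331) = -164 + (9284 - 1*24331) = -164 + (9284 - 24331) = -164 - 15047 = -15211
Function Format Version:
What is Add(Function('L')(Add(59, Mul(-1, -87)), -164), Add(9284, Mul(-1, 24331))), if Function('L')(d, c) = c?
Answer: -15211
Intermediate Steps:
Add(Function('L')(Add(59, Mul(-1, -87)), -164), Add(9284, Mul(-1, 24331))) = Add(-164, Add(9284, Mul(-1, 24331))) = Add(-164, Add(9284, -24331)) = Add(-164, -15047) = -15211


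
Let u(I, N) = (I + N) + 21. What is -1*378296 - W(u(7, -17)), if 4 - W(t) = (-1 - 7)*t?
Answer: -378388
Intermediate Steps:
u(I, N) = 21 + I + N
W(t) = 4 + 8*t (W(t) = 4 - (-1 - 7)*t = 4 - (-8)*t = 4 + 8*t)
-1*378296 - W(u(7, -17)) = -1*378296 - (4 + 8*(21 + 7 - 17)) = -378296 - (4 + 8*11) = -378296 - (4 + 88) = -378296 - 1*92 = -378296 - 92 = -378388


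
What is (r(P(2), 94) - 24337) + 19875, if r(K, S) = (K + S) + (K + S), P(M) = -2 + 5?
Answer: -4268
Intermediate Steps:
P(M) = 3
r(K, S) = 2*K + 2*S
(r(P(2), 94) - 24337) + 19875 = ((2*3 + 2*94) - 24337) + 19875 = ((6 + 188) - 24337) + 19875 = (194 - 24337) + 19875 = -24143 + 19875 = -4268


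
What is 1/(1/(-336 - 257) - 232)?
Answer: -593/137577 ≈ -0.0043103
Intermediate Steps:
1/(1/(-336 - 257) - 232) = 1/(1/(-593) - 232) = 1/(-1/593 - 232) = 1/(-137577/593) = -593/137577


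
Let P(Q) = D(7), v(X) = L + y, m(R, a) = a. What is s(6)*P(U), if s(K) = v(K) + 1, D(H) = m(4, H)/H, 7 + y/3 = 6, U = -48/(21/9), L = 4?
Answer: 2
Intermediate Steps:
U = -144/7 (U = -48/(21*(1/9)) = -48/7/3 = -48*3/7 = -144/7 ≈ -20.571)
y = -3 (y = -21 + 3*6 = -21 + 18 = -3)
D(H) = 1 (D(H) = H/H = 1)
v(X) = 1 (v(X) = 4 - 3 = 1)
P(Q) = 1
s(K) = 2 (s(K) = 1 + 1 = 2)
s(6)*P(U) = 2*1 = 2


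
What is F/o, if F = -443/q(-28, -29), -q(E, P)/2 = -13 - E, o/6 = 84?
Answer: 443/15120 ≈ 0.029299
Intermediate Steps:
o = 504 (o = 6*84 = 504)
q(E, P) = 26 + 2*E (q(E, P) = -2*(-13 - E) = 26 + 2*E)
F = 443/30 (F = -443/(26 + 2*(-28)) = -443/(26 - 56) = -443/(-30) = -443*(-1/30) = 443/30 ≈ 14.767)
F/o = (443/30)/504 = (443/30)*(1/504) = 443/15120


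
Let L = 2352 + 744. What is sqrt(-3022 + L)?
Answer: sqrt(74) ≈ 8.6023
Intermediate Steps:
L = 3096
sqrt(-3022 + L) = sqrt(-3022 + 3096) = sqrt(74)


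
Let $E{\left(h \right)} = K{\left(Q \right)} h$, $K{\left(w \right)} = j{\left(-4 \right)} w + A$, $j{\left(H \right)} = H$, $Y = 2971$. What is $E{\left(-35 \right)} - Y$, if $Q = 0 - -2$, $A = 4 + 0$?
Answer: $-2831$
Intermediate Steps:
$A = 4$
$Q = 2$ ($Q = 0 + 2 = 2$)
$K{\left(w \right)} = 4 - 4 w$ ($K{\left(w \right)} = - 4 w + 4 = 4 - 4 w$)
$E{\left(h \right)} = - 4 h$ ($E{\left(h \right)} = \left(4 - 8\right) h = - 4 h$)
$E{\left(-35 \right)} - Y = \left(-4\right) \left(-35\right) - 2971 = 140 - 2971 = -2831$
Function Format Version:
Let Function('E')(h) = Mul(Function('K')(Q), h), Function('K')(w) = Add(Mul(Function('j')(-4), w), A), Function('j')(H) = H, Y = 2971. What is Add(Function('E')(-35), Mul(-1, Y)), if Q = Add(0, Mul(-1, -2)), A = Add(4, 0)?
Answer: -2831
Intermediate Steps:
A = 4
Q = 2 (Q = Add(0, 2) = 2)
Function('K')(w) = Add(4, Mul(-4, w)) (Function('K')(w) = Add(Mul(-4, w), 4) = Add(4, Mul(-4, w)))
Function('E')(h) = Mul(-4, h) (Function('E')(h) = Mul(Add(4, Mul(-4, 2)), h) = Mul(Add(4, -8), h) = Mul(-4, h))
Add(Function('E')(-35), Mul(-1, Y)) = Add(Mul(-4, -35), Mul(-1, 2971)) = Add(140, -2971) = -2831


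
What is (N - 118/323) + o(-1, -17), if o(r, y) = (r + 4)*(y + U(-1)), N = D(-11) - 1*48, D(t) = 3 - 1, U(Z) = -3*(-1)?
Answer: -28542/323 ≈ -88.365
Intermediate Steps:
U(Z) = 3
D(t) = 2
N = -46 (N = 2 - 1*48 = 2 - 48 = -46)
o(r, y) = (3 + y)*(4 + r) (o(r, y) = (r + 4)*(y + 3) = (4 + r)*(3 + y) = (3 + y)*(4 + r))
(N - 118/323) + o(-1, -17) = (-46 - 118/323) + (12 + 3*(-1) + 4*(-17) - 1*(-17)) = (-46 - 118*1/323) + (12 - 3 - 68 + 17) = (-46 - 118/323) - 42 = -14976/323 - 42 = -28542/323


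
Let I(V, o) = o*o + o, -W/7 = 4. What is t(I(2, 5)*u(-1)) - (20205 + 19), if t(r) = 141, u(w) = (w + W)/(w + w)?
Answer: -20083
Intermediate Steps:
W = -28 (W = -7*4 = -28)
u(w) = (-28 + w)/(2*w) (u(w) = (w - 28)/(w + w) = (-28 + w)/((2*w)) = (-28 + w)*(1/(2*w)) = (-28 + w)/(2*w))
I(V, o) = o + o² (I(V, o) = o² + o = o + o²)
t(I(2, 5)*u(-1)) - (20205 + 19) = 141 - (20205 + 19) = 141 - 1*20224 = 141 - 20224 = -20083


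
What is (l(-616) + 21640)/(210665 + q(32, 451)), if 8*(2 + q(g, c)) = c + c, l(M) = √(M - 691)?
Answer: 86560/843103 + 4*I*√1307/843103 ≈ 0.10267 + 0.00017152*I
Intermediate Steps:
l(M) = √(-691 + M)
q(g, c) = -2 + c/4 (q(g, c) = -2 + (c + c)/8 = -2 + (2*c)/8 = -2 + c/4)
(l(-616) + 21640)/(210665 + q(32, 451)) = (√(-691 - 616) + 21640)/(210665 + (-2 + (¼)*451)) = (√(-1307) + 21640)/(210665 + (-2 + 451/4)) = (I*√1307 + 21640)/(210665 + 443/4) = (21640 + I*√1307)/(843103/4) = (21640 + I*√1307)*(4/843103) = 86560/843103 + 4*I*√1307/843103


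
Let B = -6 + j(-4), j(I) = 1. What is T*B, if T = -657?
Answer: 3285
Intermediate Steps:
B = -5 (B = -6 + 1 = -5)
T*B = -657*(-5) = 3285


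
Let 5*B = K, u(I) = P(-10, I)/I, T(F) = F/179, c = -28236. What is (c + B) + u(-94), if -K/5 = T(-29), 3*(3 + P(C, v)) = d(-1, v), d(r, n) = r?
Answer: -712643420/25239 ≈ -28236.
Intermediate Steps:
P(C, v) = -10/3 (P(C, v) = -3 + (1/3)*(-1) = -3 - 1/3 = -10/3)
T(F) = F/179 (T(F) = F*(1/179) = F/179)
K = 145/179 (K = -5*(-29)/179 = -5*(-29/179) = 145/179 ≈ 0.81006)
u(I) = -10/(3*I)
B = 29/179 (B = (1/5)*(145/179) = 29/179 ≈ 0.16201)
(c + B) + u(-94) = (-28236 + 29/179) - 10/3/(-94) = -5054215/179 - 10/3*(-1/94) = -5054215/179 + 5/141 = -712643420/25239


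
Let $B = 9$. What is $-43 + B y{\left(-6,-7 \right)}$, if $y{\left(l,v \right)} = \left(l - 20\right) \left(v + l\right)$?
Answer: $2999$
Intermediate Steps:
$y{\left(l,v \right)} = \left(-20 + l\right) \left(l + v\right)$
$-43 + B y{\left(-6,-7 \right)} = -43 + 9 \left(\left(-6\right)^{2} - -120 - -140 - -42\right) = -43 + 9 \left(36 + 120 + 140 + 42\right) = -43 + 9 \cdot 338 = -43 + 3042 = 2999$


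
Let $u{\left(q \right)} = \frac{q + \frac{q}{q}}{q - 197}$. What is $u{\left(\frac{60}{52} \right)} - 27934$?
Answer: $- \frac{35559996}{1273} \approx -27934.0$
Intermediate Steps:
$u{\left(q \right)} = \frac{1 + q}{-197 + q}$ ($u{\left(q \right)} = \frac{q + 1}{-197 + q} = \frac{1 + q}{-197 + q}$)
$u{\left(\frac{60}{52} \right)} - 27934 = \frac{1 + \frac{60}{52}}{-197 + \frac{60}{52}} - 27934 = \frac{1 + 60 \cdot \frac{1}{52}}{-197 + 60 \cdot \frac{1}{52}} - 27934 = \frac{1 + \frac{15}{13}}{-197 + \frac{15}{13}} - 27934 = \frac{1}{- \frac{2546}{13}} \cdot \frac{28}{13} - 27934 = \left(- \frac{13}{2546}\right) \frac{28}{13} - 27934 = - \frac{14}{1273} - 27934 = - \frac{35559996}{1273}$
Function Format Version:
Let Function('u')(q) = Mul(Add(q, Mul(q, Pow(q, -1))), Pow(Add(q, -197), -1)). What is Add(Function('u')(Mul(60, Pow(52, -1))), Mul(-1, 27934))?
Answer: Rational(-35559996, 1273) ≈ -27934.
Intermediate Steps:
Function('u')(q) = Mul(Pow(Add(-197, q), -1), Add(1, q)) (Function('u')(q) = Mul(Add(q, 1), Pow(Add(-197, q), -1)) = Mul(Add(1, q), Pow(Add(-197, q), -1)) = Mul(Pow(Add(-197, q), -1), Add(1, q)))
Add(Function('u')(Mul(60, Pow(52, -1))), Mul(-1, 27934)) = Add(Mul(Pow(Add(-197, Mul(60, Pow(52, -1))), -1), Add(1, Mul(60, Pow(52, -1)))), Mul(-1, 27934)) = Add(Mul(Pow(Add(-197, Mul(60, Rational(1, 52))), -1), Add(1, Mul(60, Rational(1, 52)))), -27934) = Add(Mul(Pow(Add(-197, Rational(15, 13)), -1), Add(1, Rational(15, 13))), -27934) = Add(Mul(Pow(Rational(-2546, 13), -1), Rational(28, 13)), -27934) = Add(Mul(Rational(-13, 2546), Rational(28, 13)), -27934) = Add(Rational(-14, 1273), -27934) = Rational(-35559996, 1273)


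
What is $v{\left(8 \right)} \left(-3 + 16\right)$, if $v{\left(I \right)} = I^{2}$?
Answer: $832$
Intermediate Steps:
$v{\left(8 \right)} \left(-3 + 16\right) = 8^{2} \left(-3 + 16\right) = 64 \cdot 13 = 832$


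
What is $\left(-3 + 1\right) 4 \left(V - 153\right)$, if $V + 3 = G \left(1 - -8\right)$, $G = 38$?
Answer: $-1488$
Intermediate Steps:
$V = 339$ ($V = -3 + 38 \left(1 - -8\right) = -3 + 38 \left(1 + 8\right) = -3 + 38 \cdot 9 = -3 + 342 = 339$)
$\left(-3 + 1\right) 4 \left(V - 153\right) = \left(-3 + 1\right) 4 \left(339 - 153\right) = \left(-2\right) 4 \cdot 186 = \left(-8\right) 186 = -1488$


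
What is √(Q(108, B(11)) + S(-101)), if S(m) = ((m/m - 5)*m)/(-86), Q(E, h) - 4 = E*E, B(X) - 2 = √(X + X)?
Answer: √21565446/43 ≈ 108.00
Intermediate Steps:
B(X) = 2 + √2*√X (B(X) = 2 + √(X + X) = 2 + √(2*X) = 2 + √2*√X)
Q(E, h) = 4 + E² (Q(E, h) = 4 + E*E = 4 + E²)
S(m) = 2*m/43 (S(m) = ((1 - 5)*m)*(-1/86) = -4*m*(-1/86) = 2*m/43)
√(Q(108, B(11)) + S(-101)) = √((4 + 108²) + (2/43)*(-101)) = √((4 + 11664) - 202/43) = √(11668 - 202/43) = √(501522/43) = √21565446/43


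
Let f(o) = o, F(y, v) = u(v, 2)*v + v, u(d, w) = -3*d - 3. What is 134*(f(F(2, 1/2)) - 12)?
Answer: -3685/2 ≈ -1842.5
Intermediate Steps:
u(d, w) = -3 - 3*d
F(y, v) = v + v*(-3 - 3*v) (F(y, v) = (-3 - 3*v)*v + v = v*(-3 - 3*v) + v = v + v*(-3 - 3*v))
134*(f(F(2, 1/2)) - 12) = 134*(-1*(2 + 3/2)/2 - 12) = 134*(-1*½*(2 + 3*(½)) - 12) = 134*(-1*½*(2 + 3/2) - 12) = 134*(-1*½*7/2 - 12) = 134*(-7/4 - 12) = 134*(-55/4) = -3685/2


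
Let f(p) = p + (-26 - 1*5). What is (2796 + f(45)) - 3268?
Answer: -458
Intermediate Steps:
f(p) = -31 + p (f(p) = p + (-26 - 5) = p - 31 = -31 + p)
(2796 + f(45)) - 3268 = (2796 + (-31 + 45)) - 3268 = (2796 + 14) - 3268 = 2810 - 3268 = -458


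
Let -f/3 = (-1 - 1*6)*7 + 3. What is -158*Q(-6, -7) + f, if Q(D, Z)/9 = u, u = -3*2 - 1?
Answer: 10092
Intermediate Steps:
u = -7 (u = -6 - 1 = -7)
Q(D, Z) = -63 (Q(D, Z) = 9*(-7) = -63)
f = 138 (f = -3*((-1 - 1*6)*7 + 3) = -3*((-1 - 6)*7 + 3) = -3*(-7*7 + 3) = -3*(-49 + 3) = -3*(-46) = 138)
-158*Q(-6, -7) + f = -158*(-63) + 138 = 9954 + 138 = 10092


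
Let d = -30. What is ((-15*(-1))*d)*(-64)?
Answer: 28800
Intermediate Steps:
((-15*(-1))*d)*(-64) = (-15*(-1)*(-30))*(-64) = (15*(-30))*(-64) = -450*(-64) = 28800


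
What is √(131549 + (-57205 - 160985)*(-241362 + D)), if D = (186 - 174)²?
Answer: √52631486969 ≈ 2.2942e+5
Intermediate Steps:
D = 144 (D = 12² = 144)
√(131549 + (-57205 - 160985)*(-241362 + D)) = √(131549 + (-57205 - 160985)*(-241362 + 144)) = √(131549 - 218190*(-241218)) = √(131549 + 52631355420) = √52631486969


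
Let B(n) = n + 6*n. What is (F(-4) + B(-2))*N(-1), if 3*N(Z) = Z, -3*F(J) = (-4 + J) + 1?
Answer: 35/9 ≈ 3.8889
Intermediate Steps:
F(J) = 1 - J/3 (F(J) = -((-4 + J) + 1)/3 = -(-3 + J)/3 = 1 - J/3)
B(n) = 7*n
N(Z) = Z/3
(F(-4) + B(-2))*N(-1) = ((1 - 1/3*(-4)) + 7*(-2))*((1/3)*(-1)) = ((1 + 4/3) - 14)*(-1/3) = (7/3 - 14)*(-1/3) = -35/3*(-1/3) = 35/9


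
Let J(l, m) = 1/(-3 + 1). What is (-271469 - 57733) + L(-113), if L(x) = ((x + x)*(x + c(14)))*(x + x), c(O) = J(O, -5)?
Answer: -6126328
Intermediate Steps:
J(l, m) = -1/2 (J(l, m) = 1/(-2) = -1/2)
c(O) = -1/2
L(x) = 4*x**2*(-1/2 + x) (L(x) = ((x + x)*(x - 1/2))*(x + x) = ((2*x)*(-1/2 + x))*(2*x) = (2*x*(-1/2 + x))*(2*x) = 4*x**2*(-1/2 + x))
(-271469 - 57733) + L(-113) = (-271469 - 57733) + (-113)**2*(-2 + 4*(-113)) = -329202 + 12769*(-2 - 452) = -329202 + 12769*(-454) = -329202 - 5797126 = -6126328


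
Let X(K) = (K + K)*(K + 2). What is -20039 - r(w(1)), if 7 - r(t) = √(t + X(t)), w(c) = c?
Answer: -20046 + √7 ≈ -20043.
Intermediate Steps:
X(K) = 2*K*(2 + K) (X(K) = (2*K)*(2 + K) = 2*K*(2 + K))
r(t) = 7 - √(t + 2*t*(2 + t))
-20039 - r(w(1)) = -20039 - (7 - √(1*(5 + 2*1))) = -20039 - (7 - √(1*(5 + 2))) = -20039 - (7 - √(1*7)) = -20039 - (7 - √7) = -20039 + (-7 + √7) = -20046 + √7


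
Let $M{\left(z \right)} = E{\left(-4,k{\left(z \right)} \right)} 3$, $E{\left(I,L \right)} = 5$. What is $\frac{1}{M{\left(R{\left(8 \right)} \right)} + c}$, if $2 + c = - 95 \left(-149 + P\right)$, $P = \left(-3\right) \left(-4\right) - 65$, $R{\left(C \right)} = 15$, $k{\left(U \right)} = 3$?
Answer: $\frac{1}{19203} \approx 5.2075 \cdot 10^{-5}$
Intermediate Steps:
$M{\left(z \right)} = 15$ ($M{\left(z \right)} = 5 \cdot 3 = 15$)
$P = -53$ ($P = 12 - 65 = -53$)
$c = 19188$ ($c = -2 - 95 \left(-149 - 53\right) = -2 - -19190 = -2 + 19190 = 19188$)
$\frac{1}{M{\left(R{\left(8 \right)} \right)} + c} = \frac{1}{15 + 19188} = \frac{1}{19203}$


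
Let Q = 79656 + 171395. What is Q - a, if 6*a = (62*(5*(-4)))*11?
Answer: 759973/3 ≈ 2.5332e+5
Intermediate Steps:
Q = 251051
a = -6820/3 (a = ((62*(5*(-4)))*11)/6 = ((62*(-20))*11)/6 = (-1240*11)/6 = (⅙)*(-13640) = -6820/3 ≈ -2273.3)
Q - a = 251051 - 1*(-6820/3) = 251051 + 6820/3 = 759973/3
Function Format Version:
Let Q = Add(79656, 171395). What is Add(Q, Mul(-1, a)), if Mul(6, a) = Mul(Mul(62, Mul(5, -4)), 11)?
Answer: Rational(759973, 3) ≈ 2.5332e+5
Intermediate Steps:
Q = 251051
a = Rational(-6820, 3) (a = Mul(Rational(1, 6), Mul(Mul(62, Mul(5, -4)), 11)) = Mul(Rational(1, 6), Mul(Mul(62, -20), 11)) = Mul(Rational(1, 6), Mul(-1240, 11)) = Mul(Rational(1, 6), -13640) = Rational(-6820, 3) ≈ -2273.3)
Add(Q, Mul(-1, a)) = Add(251051, Mul(-1, Rational(-6820, 3))) = Add(251051, Rational(6820, 3)) = Rational(759973, 3)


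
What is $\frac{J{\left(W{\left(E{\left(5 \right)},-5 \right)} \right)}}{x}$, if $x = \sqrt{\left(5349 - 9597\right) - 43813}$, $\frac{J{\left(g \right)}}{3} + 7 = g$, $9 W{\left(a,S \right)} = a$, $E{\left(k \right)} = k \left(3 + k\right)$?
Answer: $\frac{23 i \sqrt{48061}}{144183} \approx 0.034971 i$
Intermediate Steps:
$W{\left(a,S \right)} = \frac{a}{9}$
$J{\left(g \right)} = -21 + 3 g$
$x = i \sqrt{48061}$ ($x = \sqrt{-4248 - 43813} = \sqrt{-48061} = i \sqrt{48061} \approx 219.23 i$)
$\frac{J{\left(W{\left(E{\left(5 \right)},-5 \right)} \right)}}{x} = \frac{-21 + 3 \frac{5 \left(3 + 5\right)}{9}}{i \sqrt{48061}} = \left(-21 + 3 \frac{5 \cdot 8}{9}\right) \left(- \frac{i \sqrt{48061}}{48061}\right) = \left(-21 + 3 \cdot \frac{1}{9} \cdot 40\right) \left(- \frac{i \sqrt{48061}}{48061}\right) = \left(-21 + 3 \cdot \frac{40}{9}\right) \left(- \frac{i \sqrt{48061}}{48061}\right) = \left(-21 + \frac{40}{3}\right) \left(- \frac{i \sqrt{48061}}{48061}\right) = - \frac{23 \left(- \frac{i \sqrt{48061}}{48061}\right)}{3} = \frac{23 i \sqrt{48061}}{144183}$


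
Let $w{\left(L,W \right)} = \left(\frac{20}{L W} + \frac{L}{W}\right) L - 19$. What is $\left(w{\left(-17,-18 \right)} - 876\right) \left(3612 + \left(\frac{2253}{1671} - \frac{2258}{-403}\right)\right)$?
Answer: $- \frac{341999186231}{103602} \approx -3.3011 \cdot 10^{6}$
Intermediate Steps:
$w{\left(L,W \right)} = -19 + L \left(\frac{L}{W} + \frac{20}{L W}\right)$ ($w{\left(L,W \right)} = \left(20 \frac{1}{L W} + \frac{L}{W}\right) L - 19 = \left(\frac{20}{L W} + \frac{L}{W}\right) L - 19 = \left(\frac{L}{W} + \frac{20}{L W}\right) L - 19 = L \left(\frac{L}{W} + \frac{20}{L W}\right) - 19 = -19 + L \left(\frac{L}{W} + \frac{20}{L W}\right)$)
$\left(w{\left(-17,-18 \right)} - 876\right) \left(3612 + \left(\frac{2253}{1671} - \frac{2258}{-403}\right)\right) = \left(\frac{20 + \left(-17\right)^{2} - -342}{-18} - 876\right) \left(3612 + \left(\frac{2253}{1671} - \frac{2258}{-403}\right)\right) = \left(- \frac{20 + 289 + 342}{18} - 876\right) \left(3612 + \left(2253 \cdot \frac{1}{1671} - - \frac{2258}{403}\right)\right) = \left(\left(- \frac{1}{18}\right) 651 - 876\right) \left(3612 + \left(\frac{751}{557} + \frac{2258}{403}\right)\right) = \left(- \frac{217}{6} - 876\right) \left(3612 + \frac{1560359}{224471}\right) = \left(- \frac{5473}{6}\right) \frac{812349611}{224471} = - \frac{341999186231}{103602}$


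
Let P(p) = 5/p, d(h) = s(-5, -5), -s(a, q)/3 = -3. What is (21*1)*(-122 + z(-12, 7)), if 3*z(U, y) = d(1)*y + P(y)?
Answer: -2116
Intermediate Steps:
s(a, q) = 9 (s(a, q) = -3*(-3) = 9)
d(h) = 9
z(U, y) = 3*y + 5/(3*y) (z(U, y) = (9*y + 5/y)/3 = (5/y + 9*y)/3 = 3*y + 5/(3*y))
(21*1)*(-122 + z(-12, 7)) = (21*1)*(-122 + (3*7 + (5/3)/7)) = 21*(-122 + (21 + (5/3)*(⅐))) = 21*(-122 + (21 + 5/21)) = 21*(-122 + 446/21) = 21*(-2116/21) = -2116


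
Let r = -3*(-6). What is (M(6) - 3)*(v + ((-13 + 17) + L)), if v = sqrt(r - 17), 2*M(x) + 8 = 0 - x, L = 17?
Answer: -220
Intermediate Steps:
r = 18
M(x) = -4 - x/2 (M(x) = -4 + (0 - x)/2 = -4 + (-x)/2 = -4 - x/2)
v = 1 (v = sqrt(18 - 17) = sqrt(1) = 1)
(M(6) - 3)*(v + ((-13 + 17) + L)) = ((-4 - 1/2*6) - 3)*(1 + ((-13 + 17) + 17)) = ((-4 - 3) - 3)*(1 + (4 + 17)) = (-7 - 3)*(1 + 21) = -10*22 = -220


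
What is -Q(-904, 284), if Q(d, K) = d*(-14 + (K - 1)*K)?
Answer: 72643632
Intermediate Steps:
Q(d, K) = d*(-14 + K*(-1 + K)) (Q(d, K) = d*(-14 + (-1 + K)*K) = d*(-14 + K*(-1 + K)))
-Q(-904, 284) = -(-904)*(-14 + 284² - 1*284) = -(-904)*(-14 + 80656 - 284) = -(-904)*80358 = -1*(-72643632) = 72643632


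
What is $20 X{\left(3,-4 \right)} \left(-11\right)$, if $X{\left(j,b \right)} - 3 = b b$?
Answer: $-4180$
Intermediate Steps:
$X{\left(j,b \right)} = 3 + b^{2}$ ($X{\left(j,b \right)} = 3 + b b = 3 + b^{2}$)
$20 X{\left(3,-4 \right)} \left(-11\right) = 20 \left(3 + \left(-4\right)^{2}\right) \left(-11\right) = 20 \left(3 + 16\right) \left(-11\right) = 20 \cdot 19 \left(-11\right) = 380 \left(-11\right) = -4180$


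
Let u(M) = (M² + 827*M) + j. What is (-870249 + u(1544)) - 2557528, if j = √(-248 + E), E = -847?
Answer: 233047 + I*√1095 ≈ 2.3305e+5 + 33.091*I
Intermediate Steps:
j = I*√1095 (j = √(-248 - 847) = √(-1095) = I*√1095 ≈ 33.091*I)
u(M) = M² + 827*M + I*√1095 (u(M) = (M² + 827*M) + I*√1095 = M² + 827*M + I*√1095)
(-870249 + u(1544)) - 2557528 = (-870249 + (1544² + 827*1544 + I*√1095)) - 2557528 = (-870249 + (2383936 + 1276888 + I*√1095)) - 2557528 = (-870249 + (3660824 + I*√1095)) - 2557528 = (2790575 + I*√1095) - 2557528 = 233047 + I*√1095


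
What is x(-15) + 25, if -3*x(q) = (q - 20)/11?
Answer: 860/33 ≈ 26.061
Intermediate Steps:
x(q) = 20/33 - q/33 (x(q) = -(q - 20)/(3*11) = -(-20 + q)/(3*11) = -(-20/11 + q/11)/3 = 20/33 - q/33)
x(-15) + 25 = (20/33 - 1/33*(-15)) + 25 = (20/33 + 5/11) + 25 = 35/33 + 25 = 860/33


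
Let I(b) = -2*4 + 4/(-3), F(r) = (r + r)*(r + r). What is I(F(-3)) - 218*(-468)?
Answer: 306044/3 ≈ 1.0201e+5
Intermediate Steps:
F(r) = 4*r**2 (F(r) = (2*r)*(2*r) = 4*r**2)
I(b) = -28/3 (I(b) = -8 + 4*(-1/3) = -8 - 4/3 = -28/3)
I(F(-3)) - 218*(-468) = -28/3 - 218*(-468) = -28/3 + 102024 = 306044/3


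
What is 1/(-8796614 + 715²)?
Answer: -1/8285389 ≈ -1.2069e-7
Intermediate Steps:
1/(-8796614 + 715²) = 1/(-8796614 + 511225) = 1/(-8285389) = -1/8285389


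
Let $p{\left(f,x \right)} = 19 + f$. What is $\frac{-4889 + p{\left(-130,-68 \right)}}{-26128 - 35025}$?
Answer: $\frac{5000}{61153} \approx 0.081762$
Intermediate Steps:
$\frac{-4889 + p{\left(-130,-68 \right)}}{-26128 - 35025} = \frac{-4889 + \left(19 - 130\right)}{-26128 - 35025} = \frac{-4889 - 111}{-61153} = \left(-5000\right) \left(- \frac{1}{61153}\right) = \frac{5000}{61153}$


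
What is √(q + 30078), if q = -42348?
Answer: I*√12270 ≈ 110.77*I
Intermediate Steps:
√(q + 30078) = √(-42348 + 30078) = √(-12270) = I*√12270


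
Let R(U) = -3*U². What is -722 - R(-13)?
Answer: -215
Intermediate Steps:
-722 - R(-13) = -722 - (-3)*(-13)² = -722 - (-3)*169 = -722 - 1*(-507) = -722 + 507 = -215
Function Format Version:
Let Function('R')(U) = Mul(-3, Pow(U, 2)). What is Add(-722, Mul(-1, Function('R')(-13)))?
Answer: -215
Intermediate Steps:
Add(-722, Mul(-1, Function('R')(-13))) = Add(-722, Mul(-1, Mul(-3, Pow(-13, 2)))) = Add(-722, Mul(-1, Mul(-3, 169))) = Add(-722, Mul(-1, -507)) = Add(-722, 507) = -215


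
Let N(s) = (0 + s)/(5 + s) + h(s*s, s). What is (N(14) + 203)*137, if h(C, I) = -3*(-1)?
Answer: 538136/19 ≈ 28323.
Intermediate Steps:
h(C, I) = 3
N(s) = 3 + s/(5 + s) (N(s) = (0 + s)/(5 + s) + 3 = s/(5 + s) + 3 = 3 + s/(5 + s))
(N(14) + 203)*137 = ((15 + 4*14)/(5 + 14) + 203)*137 = ((15 + 56)/19 + 203)*137 = ((1/19)*71 + 203)*137 = (71/19 + 203)*137 = (3928/19)*137 = 538136/19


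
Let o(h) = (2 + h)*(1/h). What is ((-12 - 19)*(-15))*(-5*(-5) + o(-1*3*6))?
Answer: 36115/3 ≈ 12038.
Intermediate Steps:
o(h) = (2 + h)/h
((-12 - 19)*(-15))*(-5*(-5) + o(-1*3*6)) = ((-12 - 19)*(-15))*(-5*(-5) + (2 - 1*3*6)/((-1*3*6))) = (-31*(-15))*(25 + (2 - 3*6)/((-3*6))) = 465*(25 + (2 - 18)/(-18)) = 465*(25 - 1/18*(-16)) = 465*(25 + 8/9) = 465*(233/9) = 36115/3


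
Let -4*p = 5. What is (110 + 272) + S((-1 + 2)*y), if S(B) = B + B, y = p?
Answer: 759/2 ≈ 379.50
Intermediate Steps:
p = -5/4 (p = -¼*5 = -5/4 ≈ -1.2500)
y = -5/4 ≈ -1.2500
S(B) = 2*B
(110 + 272) + S((-1 + 2)*y) = (110 + 272) + 2*((-1 + 2)*(-5/4)) = 382 + 2*(1*(-5/4)) = 382 + 2*(-5/4) = 382 - 5/2 = 759/2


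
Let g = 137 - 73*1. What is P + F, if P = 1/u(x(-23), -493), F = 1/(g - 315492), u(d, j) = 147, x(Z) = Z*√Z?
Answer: 315281/46367916 ≈ 0.0067995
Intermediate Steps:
x(Z) = Z^(3/2)
g = 64 (g = 137 - 73 = 64)
F = -1/315428 (F = 1/(64 - 315492) = 1/(-315428) = -1/315428 ≈ -3.1703e-6)
P = 1/147 ≈ 0.0068027
P + F = 1/147 - 1/315428 = 315281/46367916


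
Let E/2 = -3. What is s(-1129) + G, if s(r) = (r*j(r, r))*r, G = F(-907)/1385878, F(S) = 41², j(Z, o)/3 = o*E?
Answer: 35898750404136637/1385878 ≈ 2.5903e+10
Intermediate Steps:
E = -6 (E = 2*(-3) = -6)
j(Z, o) = -18*o (j(Z, o) = 3*(o*(-6)) = 3*(-6*o) = -18*o)
F(S) = 1681
G = 1681/1385878 ≈ 0.0012129
s(r) = -18*r³ (s(r) = (r*(-18*r))*r = (-18*r²)*r = -18*r³)
s(-1129) + G = -18*(-1129)³ + 1681/1385878 = -18*(-1439069689) + 1681/1385878 = 25903254402 + 1681/1385878 = 35898750404136637/1385878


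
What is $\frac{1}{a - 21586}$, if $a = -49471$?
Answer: $- \frac{1}{71057} \approx -1.4073 \cdot 10^{-5}$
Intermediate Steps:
$\frac{1}{a - 21586} = \frac{1}{-49471 - 21586} = \frac{1}{-71057} = - \frac{1}{71057}$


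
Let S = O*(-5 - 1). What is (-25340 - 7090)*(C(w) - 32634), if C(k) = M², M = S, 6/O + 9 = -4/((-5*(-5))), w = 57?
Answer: 55473123333420/52441 ≈ 1.0578e+9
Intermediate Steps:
O = -150/229 (O = 6/(-9 - 4/((-5*(-5)))) = 6/(-9 - 4/25) = 6/(-229/25) = 6*(-25/229) = -150/229 ≈ -0.65502)
S = 900/229 (S = -150*(-5 - 1)/229 = -150/229*(-6) = 900/229 ≈ 3.9301)
M = 900/229 ≈ 3.9301
C(k) = 810000/52441 (C(k) = (900/229)² = 810000/52441)
(-25340 - 7090)*(C(w) - 32634) = (-25340 - 7090)*(810000/52441 - 32634) = -32430*(-1710549594/52441) = 55473123333420/52441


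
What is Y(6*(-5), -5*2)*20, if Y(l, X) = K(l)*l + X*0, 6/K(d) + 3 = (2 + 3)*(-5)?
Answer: 900/7 ≈ 128.57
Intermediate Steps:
K(d) = -3/14 (K(d) = 6/(-3 + (2 + 3)*(-5)) = 6/(-3 + 5*(-5)) = 6/(-3 - 25) = 6/(-28) = 6*(-1/28) = -3/14)
Y(l, X) = -3*l/14 (Y(l, X) = -3*l/14 + X*0 = -3*l/14 + 0 = -3*l/14)
Y(6*(-5), -5*2)*20 = -9*(-5)/7*20 = -3/14*(-30)*20 = (45/7)*20 = 900/7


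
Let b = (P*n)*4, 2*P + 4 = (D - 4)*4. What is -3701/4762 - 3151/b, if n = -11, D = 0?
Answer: -8316751/1047640 ≈ -7.9386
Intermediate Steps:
P = -10 (P = -2 + ((0 - 4)*4)/2 = -2 + (-4*4)/2 = -2 + (1/2)*(-16) = -2 - 8 = -10)
b = 440 (b = -10*(-11)*4 = 110*4 = 440)
-3701/4762 - 3151/b = -3701/4762 - 3151/440 = -8316751/1047640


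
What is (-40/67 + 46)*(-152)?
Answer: -462384/67 ≈ -6901.3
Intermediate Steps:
(-40/67 + 46)*(-152) = (3042/67)*(-152) = -462384/67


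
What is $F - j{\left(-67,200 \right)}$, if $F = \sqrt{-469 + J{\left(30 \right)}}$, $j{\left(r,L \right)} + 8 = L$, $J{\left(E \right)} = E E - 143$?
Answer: $-192 + 12 \sqrt{2} \approx -175.03$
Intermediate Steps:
$J{\left(E \right)} = -143 + E^{2}$ ($J{\left(E \right)} = E^{2} - 143 = -143 + E^{2}$)
$j{\left(r,L \right)} = -8 + L$
$F = 12 \sqrt{2}$ ($F = \sqrt{-469 - \left(143 - 30^{2}\right)} = \sqrt{-469 + \left(-143 + 900\right)} = \sqrt{-469 + 757} = \sqrt{288} = 12 \sqrt{2} \approx 16.971$)
$F - j{\left(-67,200 \right)} = 12 \sqrt{2} - \left(-8 + 200\right) = 12 \sqrt{2} - 192 = -192 + 12 \sqrt{2}$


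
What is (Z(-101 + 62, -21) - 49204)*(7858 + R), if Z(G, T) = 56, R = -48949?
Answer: 2019540468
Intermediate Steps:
(Z(-101 + 62, -21) - 49204)*(7858 + R) = (56 - 49204)*(7858 - 48949) = -49148*(-41091) = 2019540468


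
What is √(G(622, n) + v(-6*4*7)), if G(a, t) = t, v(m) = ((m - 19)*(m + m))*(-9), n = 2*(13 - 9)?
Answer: 2*I*√141370 ≈ 751.98*I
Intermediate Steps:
n = 8 (n = 2*4 = 8)
v(m) = -18*m*(-19 + m) (v(m) = ((-19 + m)*(2*m))*(-9) = (2*m*(-19 + m))*(-9) = -18*m*(-19 + m))
√(G(622, n) + v(-6*4*7)) = √(8 + 18*(-6*4*7)*(19 - (-6*4)*7)) = √(8 + 18*(-24*7)*(19 - (-24)*7)) = √(8 + 18*(-168)*(19 - 1*(-168))) = √(8 + 18*(-168)*(19 + 168)) = √(8 + 18*(-168)*187) = √(8 - 565488) = √(-565480) = 2*I*√141370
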